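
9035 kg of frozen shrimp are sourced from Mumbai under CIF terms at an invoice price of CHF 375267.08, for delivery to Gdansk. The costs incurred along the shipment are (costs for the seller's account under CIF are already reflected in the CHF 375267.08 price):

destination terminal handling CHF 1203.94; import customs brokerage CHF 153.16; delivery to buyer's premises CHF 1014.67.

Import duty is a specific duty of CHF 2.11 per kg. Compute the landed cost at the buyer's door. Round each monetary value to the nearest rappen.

CIF: the seller pays costs through ocean freight and marine insurance to the destination port.
The CIF price already equals the CIF value: 375267.08
Import duty = 9035 × 2.11 = 19063.85
Buyer bears: destination terminal 1203.94 + brokerage 153.16 + delivery 1014.67 + duty 19063.85 = 21435.62
Landed cost = invoice 375267.08 + 21435.62 = 396702.70

Total landed cost: CHF 396702.70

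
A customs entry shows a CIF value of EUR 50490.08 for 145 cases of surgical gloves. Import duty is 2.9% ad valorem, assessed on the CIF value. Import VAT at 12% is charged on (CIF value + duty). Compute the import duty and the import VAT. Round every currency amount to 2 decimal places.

Import duty = 50490.08 × 2.9% = 1464.21
VAT base = CIF + duty = 50490.08 + 1464.21 = 51954.29
Import VAT = 51954.29 × 12% = 6234.51

Import duty: EUR 1464.21; import VAT: EUR 6234.51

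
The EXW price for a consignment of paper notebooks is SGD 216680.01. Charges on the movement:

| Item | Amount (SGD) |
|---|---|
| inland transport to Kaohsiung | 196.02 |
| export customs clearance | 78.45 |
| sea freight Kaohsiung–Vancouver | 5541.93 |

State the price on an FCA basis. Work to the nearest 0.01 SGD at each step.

FCA price: SGD 216954.48

Not relevant to the conversion: freight — on the buyer under both terms; not part of either seller's price.
From EXW to FCA, the seller additionally bears: inland to port, export clearance.
FCA price = 216680.01 + 196.02 + 78.45 = 216954.48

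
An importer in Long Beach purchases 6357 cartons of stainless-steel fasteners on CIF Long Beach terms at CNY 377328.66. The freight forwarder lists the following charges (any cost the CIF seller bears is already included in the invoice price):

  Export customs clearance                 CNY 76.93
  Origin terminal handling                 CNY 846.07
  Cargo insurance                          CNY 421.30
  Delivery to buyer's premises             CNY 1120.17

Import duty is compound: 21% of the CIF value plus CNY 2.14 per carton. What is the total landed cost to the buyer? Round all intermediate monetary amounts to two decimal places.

Total landed cost: CNY 471291.83

CIF: the seller pays costs through ocean freight and marine insurance to the destination port.
Already in the invoice (seller's account under CIF): export clearance, origin terminal, insurance — exclude.
The CIF price already equals the CIF value: 377328.66
Ad valorem component: 377328.66 × 21% = 79239.02
Specific component: 6357 × 2.14 = 13603.98
Import duty = 79239.02 + 13603.98 = 92843.00
Buyer bears: delivery 1120.17 + duty 92843.00 = 93963.17
Landed cost = invoice 377328.66 + 93963.17 = 471291.83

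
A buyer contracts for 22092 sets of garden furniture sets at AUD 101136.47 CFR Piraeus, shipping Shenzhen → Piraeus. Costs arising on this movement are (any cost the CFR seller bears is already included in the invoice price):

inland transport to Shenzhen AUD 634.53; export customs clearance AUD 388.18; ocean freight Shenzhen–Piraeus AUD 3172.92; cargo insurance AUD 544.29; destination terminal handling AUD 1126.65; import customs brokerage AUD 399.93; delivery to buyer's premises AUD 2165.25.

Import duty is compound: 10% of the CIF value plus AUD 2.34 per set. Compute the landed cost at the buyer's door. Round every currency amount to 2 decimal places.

CFR: the seller pays costs through ocean freight to the destination port, but not insurance.
Already in the invoice (seller's account under CFR): inland to port, export clearance, freight — exclude.
CIF value = CFR price + insurance = 101136.47 + 544.29 = 101680.76
Ad valorem component: 101680.76 × 10% = 10168.08
Specific component: 22092 × 2.34 = 51695.28
Import duty = 10168.08 + 51695.28 = 61863.36
Buyer bears: insurance 544.29 + destination terminal 1126.65 + brokerage 399.93 + delivery 2165.25 + duty 61863.36 = 66099.48
Landed cost = invoice 101136.47 + 66099.48 = 167235.95

Total landed cost: AUD 167235.95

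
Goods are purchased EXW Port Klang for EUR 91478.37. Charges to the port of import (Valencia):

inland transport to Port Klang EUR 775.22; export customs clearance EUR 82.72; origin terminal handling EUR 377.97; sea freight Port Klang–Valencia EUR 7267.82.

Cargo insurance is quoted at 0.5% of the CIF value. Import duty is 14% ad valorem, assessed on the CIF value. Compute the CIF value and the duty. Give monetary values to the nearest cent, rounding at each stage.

CIF value: EUR 100484.52; import duty: EUR 14067.83

Let C be the CIF value. C = EXW price + pre-shipment costs + freight + 0.5% × C
C − 0.5% × C = 91478.37 + 775.22 + 82.72 + 377.97 + 7267.82
0.995 × C = 99982.10
C = 99982.10 / 0.995 = 100484.52
Insurance premium = 0.5% × 100484.52 = 502.42
Import duty = 100484.52 × 14% = 14067.83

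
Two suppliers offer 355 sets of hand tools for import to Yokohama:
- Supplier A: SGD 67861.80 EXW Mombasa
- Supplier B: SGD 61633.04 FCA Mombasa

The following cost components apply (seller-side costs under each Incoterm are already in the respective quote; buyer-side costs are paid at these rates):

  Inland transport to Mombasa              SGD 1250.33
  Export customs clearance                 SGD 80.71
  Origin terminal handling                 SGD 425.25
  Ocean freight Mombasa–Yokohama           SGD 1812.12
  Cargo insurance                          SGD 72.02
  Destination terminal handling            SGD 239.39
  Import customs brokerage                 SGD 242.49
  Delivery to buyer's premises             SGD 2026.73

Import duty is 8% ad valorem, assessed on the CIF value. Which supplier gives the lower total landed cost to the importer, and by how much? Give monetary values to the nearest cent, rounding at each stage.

Supplier B is cheaper by SGD 8164.59

Supplier A (EXW):
CIF value = EXW price + inland to port + export clearance + origin terminal + freight + insurance = 67861.80 + 1250.33 + 80.71 + 425.25 + 1812.12 + 72.02 = 71502.23
Import duty = 71502.23 × 8% = 5720.18
Buyer bears (A): 1250.33 + 80.71 + 425.25 + 1812.12 + 72.02 + 239.39 + 242.49 + 2026.73 = 6149.04
Landed cost (A) = invoice 67861.80 + 6149.04 + duty 5720.18 = 79731.02
Supplier B (FCA):
CIF value = FCA price + origin terminal + freight + insurance = 61633.04 + 425.25 + 1812.12 + 72.02 = 63942.43
Import duty = 63942.43 × 8% = 5115.39
Buyer bears (B): 425.25 + 1812.12 + 72.02 + 239.39 + 242.49 + 2026.73 = 4818.00
Landed cost (B) = invoice 61633.04 + 4818.00 + duty 5115.39 = 71566.43
Difference = |79731.02 − 71566.43| = 8164.59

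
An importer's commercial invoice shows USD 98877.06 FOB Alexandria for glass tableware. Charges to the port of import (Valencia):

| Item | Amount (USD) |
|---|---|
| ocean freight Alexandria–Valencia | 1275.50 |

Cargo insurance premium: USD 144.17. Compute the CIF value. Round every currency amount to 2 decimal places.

CIF = FOB price + freight + insurance
CIF = 98877.06 + 1275.50 + 144.17 = 100296.73

CIF value: USD 100296.73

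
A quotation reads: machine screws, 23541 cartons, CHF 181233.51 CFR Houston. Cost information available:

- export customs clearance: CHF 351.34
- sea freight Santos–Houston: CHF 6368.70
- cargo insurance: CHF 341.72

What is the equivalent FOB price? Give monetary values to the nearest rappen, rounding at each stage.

FOB price: CHF 174864.81

Not relevant to the conversion: export clearance — on the seller under both CFR and FOB; already in the CFR price and stays in the FOB price. insurance — on the buyer under both terms; not part of either seller's price.
From CFR to FOB, the seller no longer bears: freight.
FOB price = 181233.51 − 6368.70 = 174864.81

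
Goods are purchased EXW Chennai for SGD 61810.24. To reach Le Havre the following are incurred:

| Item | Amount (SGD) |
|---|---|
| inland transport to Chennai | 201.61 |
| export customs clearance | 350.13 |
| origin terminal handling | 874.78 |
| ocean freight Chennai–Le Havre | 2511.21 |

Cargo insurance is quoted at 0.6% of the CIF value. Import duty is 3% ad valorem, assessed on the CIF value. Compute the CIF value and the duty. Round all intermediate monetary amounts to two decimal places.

Let C be the CIF value. C = EXW price + pre-shipment costs + freight + 0.6% × C
C − 0.6% × C = 61810.24 + 201.61 + 350.13 + 874.78 + 2511.21
0.994 × C = 65747.97
C = 65747.97 / 0.994 = 66144.84
Insurance premium = 0.6% × 66144.84 = 396.87
Import duty = 66144.84 × 3% = 1984.35

CIF value: SGD 66144.84; import duty: SGD 1984.35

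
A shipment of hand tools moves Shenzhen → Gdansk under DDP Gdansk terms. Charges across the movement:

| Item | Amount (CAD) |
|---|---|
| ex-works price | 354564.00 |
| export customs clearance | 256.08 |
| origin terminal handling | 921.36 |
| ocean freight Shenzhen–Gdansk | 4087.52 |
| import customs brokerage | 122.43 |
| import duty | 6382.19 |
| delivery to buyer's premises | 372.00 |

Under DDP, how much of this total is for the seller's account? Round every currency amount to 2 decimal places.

DDP: the seller bears all costs including import duty.
Seller's account: goods 354564.00 + export clearance 256.08 + origin terminal 921.36 + freight 4087.52 + brokerage 122.43 + duty 6382.19 + delivery 372.00 = 366705.58
Buyer's account: 0.00

Seller's account: CAD 366705.58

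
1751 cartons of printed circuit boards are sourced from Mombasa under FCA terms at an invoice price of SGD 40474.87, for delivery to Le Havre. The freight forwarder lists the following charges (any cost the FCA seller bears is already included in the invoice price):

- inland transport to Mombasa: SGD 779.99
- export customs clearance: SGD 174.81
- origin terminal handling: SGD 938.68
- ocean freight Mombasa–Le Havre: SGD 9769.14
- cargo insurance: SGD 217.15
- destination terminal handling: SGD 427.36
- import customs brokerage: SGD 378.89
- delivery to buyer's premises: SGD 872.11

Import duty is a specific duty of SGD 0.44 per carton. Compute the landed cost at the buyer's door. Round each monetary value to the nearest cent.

Total landed cost: SGD 53848.64

FCA: the seller delivers export-cleared goods to the carrier; the buyer bears costs from that point.
Already in the invoice (seller's account under FCA): inland to port, export clearance — exclude.
CIF value = FCA price + origin terminal + freight + insurance = 40474.87 + 938.68 + 9769.14 + 217.15 = 51399.84
Import duty = 1751 × 0.44 = 770.44
Buyer bears: origin terminal 938.68 + freight 9769.14 + insurance 217.15 + destination terminal 427.36 + brokerage 378.89 + delivery 872.11 + duty 770.44 = 13373.77
Landed cost = invoice 40474.87 + 13373.77 = 53848.64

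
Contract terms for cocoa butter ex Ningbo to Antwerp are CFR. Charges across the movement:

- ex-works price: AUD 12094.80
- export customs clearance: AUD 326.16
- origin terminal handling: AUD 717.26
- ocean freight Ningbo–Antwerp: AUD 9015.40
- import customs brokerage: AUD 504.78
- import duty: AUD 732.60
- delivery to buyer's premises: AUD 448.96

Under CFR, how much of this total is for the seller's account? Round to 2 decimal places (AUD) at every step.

Seller's account: AUD 22153.62

CFR: the seller pays costs through ocean freight to the destination port, but not insurance.
Seller's account: goods 12094.80 + export clearance 326.16 + origin terminal 717.26 + freight 9015.40 = 22153.62
Buyer's account: brokerage 504.78 + duty 732.60 + delivery 448.96 = 1686.34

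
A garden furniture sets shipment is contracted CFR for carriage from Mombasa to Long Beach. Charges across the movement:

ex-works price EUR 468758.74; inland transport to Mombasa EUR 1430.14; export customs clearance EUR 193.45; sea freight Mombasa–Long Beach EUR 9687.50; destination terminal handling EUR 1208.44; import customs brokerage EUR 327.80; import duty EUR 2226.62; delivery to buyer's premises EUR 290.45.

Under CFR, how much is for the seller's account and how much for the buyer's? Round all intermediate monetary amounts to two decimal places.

Seller: EUR 480069.83; buyer: EUR 4053.31

CFR: the seller pays costs through ocean freight to the destination port, but not insurance.
Seller's account: goods 468758.74 + inland to port 1430.14 + export clearance 193.45 + freight 9687.50 = 480069.83
Buyer's account: destination terminal 1208.44 + brokerage 327.80 + duty 2226.62 + delivery 290.45 = 4053.31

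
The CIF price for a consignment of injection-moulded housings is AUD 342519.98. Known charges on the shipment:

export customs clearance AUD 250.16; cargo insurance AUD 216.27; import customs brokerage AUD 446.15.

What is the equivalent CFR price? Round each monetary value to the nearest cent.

CFR price: AUD 342303.71

Not relevant to the conversion: export clearance — on the seller under both CIF and CFR; already in the CIF price and stays in the CFR price. brokerage — on the buyer under both terms; not part of either seller's price.
From CIF to CFR, the seller no longer bears: insurance.
CFR price = 342519.98 − 216.27 = 342303.71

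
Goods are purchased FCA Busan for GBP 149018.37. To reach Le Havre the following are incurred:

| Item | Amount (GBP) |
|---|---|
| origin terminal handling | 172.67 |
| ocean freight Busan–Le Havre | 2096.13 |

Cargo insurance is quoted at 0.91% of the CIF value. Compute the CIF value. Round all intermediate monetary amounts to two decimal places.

Let C be the CIF value. C = FCA price + pre-shipment costs + freight + 0.91% × C
C − 0.91% × C = 149018.37 + 172.67 + 2096.13
0.9909 × C = 151287.17
C = 151287.17 / 0.9909 = 152676.53
Insurance premium = 0.91% × 152676.53 = 1389.36

CIF value: GBP 152676.53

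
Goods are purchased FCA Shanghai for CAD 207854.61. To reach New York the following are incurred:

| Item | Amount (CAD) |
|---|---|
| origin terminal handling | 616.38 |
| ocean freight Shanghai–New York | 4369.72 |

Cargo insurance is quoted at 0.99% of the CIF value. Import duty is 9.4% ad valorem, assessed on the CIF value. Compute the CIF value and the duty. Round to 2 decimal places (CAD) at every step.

Let C be the CIF value. C = FCA price + pre-shipment costs + freight + 0.99% × C
C − 0.99% × C = 207854.61 + 616.38 + 4369.72
0.9901 × C = 212840.71
C = 212840.71 / 0.9901 = 214968.90
Insurance premium = 0.99% × 214968.90 = 2128.19
Import duty = 214968.90 × 9.4% = 20207.08

CIF value: CAD 214968.90; import duty: CAD 20207.08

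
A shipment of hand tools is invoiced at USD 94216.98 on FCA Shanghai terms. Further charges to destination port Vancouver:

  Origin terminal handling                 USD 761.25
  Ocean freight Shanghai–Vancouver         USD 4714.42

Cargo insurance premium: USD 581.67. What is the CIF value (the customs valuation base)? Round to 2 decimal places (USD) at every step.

CIF = FCA price + pre-shipment costs + freight + insurance
CIF = 94216.98 + 761.25 + 4714.42 + 581.67 = 100274.32

CIF value: USD 100274.32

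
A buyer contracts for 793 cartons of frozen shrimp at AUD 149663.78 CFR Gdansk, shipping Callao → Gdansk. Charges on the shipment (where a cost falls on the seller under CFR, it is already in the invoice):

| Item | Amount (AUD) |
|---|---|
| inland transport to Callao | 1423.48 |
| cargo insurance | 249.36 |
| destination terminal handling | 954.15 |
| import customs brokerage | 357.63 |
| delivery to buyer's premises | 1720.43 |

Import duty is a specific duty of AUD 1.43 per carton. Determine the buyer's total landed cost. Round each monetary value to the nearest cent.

CFR: the seller pays costs through ocean freight to the destination port, but not insurance.
Already in the invoice (seller's account under CFR): inland to port — exclude.
CIF value = CFR price + insurance = 149663.78 + 249.36 = 149913.14
Import duty = 793 × 1.43 = 1133.99
Buyer bears: insurance 249.36 + destination terminal 954.15 + brokerage 357.63 + delivery 1720.43 + duty 1133.99 = 4415.56
Landed cost = invoice 149663.78 + 4415.56 = 154079.34

Total landed cost: AUD 154079.34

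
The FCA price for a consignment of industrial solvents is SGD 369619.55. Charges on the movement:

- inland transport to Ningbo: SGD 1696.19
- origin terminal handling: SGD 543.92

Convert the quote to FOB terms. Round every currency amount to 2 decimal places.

FOB price: SGD 370163.47

Not relevant to the conversion: inland to port — on the seller under both FCA and FOB; already in the FCA price and stays in the FOB price.
From FCA to FOB, the seller additionally bears: origin terminal.
FOB price = 369619.55 + 543.92 = 370163.47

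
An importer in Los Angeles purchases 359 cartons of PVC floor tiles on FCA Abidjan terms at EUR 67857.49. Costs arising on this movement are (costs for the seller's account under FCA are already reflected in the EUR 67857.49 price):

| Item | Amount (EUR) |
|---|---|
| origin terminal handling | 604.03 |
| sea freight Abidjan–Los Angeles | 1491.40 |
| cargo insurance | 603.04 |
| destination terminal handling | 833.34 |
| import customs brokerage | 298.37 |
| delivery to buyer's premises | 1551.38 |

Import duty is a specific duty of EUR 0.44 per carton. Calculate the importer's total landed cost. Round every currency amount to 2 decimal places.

FCA: the seller delivers export-cleared goods to the carrier; the buyer bears costs from that point.
CIF value = FCA price + origin terminal + freight + insurance = 67857.49 + 604.03 + 1491.40 + 603.04 = 70555.96
Import duty = 359 × 0.44 = 157.96
Buyer bears: origin terminal 604.03 + freight 1491.40 + insurance 603.04 + destination terminal 833.34 + brokerage 298.37 + delivery 1551.38 + duty 157.96 = 5539.52
Landed cost = invoice 67857.49 + 5539.52 = 73397.01

Total landed cost: EUR 73397.01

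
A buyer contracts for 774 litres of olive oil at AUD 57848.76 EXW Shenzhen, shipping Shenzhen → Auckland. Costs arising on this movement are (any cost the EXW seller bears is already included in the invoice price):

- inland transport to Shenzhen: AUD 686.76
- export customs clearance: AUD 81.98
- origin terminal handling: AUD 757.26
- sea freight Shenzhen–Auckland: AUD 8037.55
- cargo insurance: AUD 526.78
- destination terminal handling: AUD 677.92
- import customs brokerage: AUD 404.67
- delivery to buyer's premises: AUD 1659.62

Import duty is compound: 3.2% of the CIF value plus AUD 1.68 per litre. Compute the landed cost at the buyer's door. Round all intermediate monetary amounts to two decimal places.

EXW: the seller makes goods available at their premises; the buyer bears all onward costs.
CIF value = EXW price + inland to port + export clearance + origin terminal + freight + insurance = 57848.76 + 686.76 + 81.98 + 757.26 + 8037.55 + 526.78 = 67939.09
Ad valorem component: 67939.09 × 3.2% = 2174.05
Specific component: 774 × 1.68 = 1300.32
Import duty = 2174.05 + 1300.32 = 3474.37
Buyer bears: inland to port 686.76 + export clearance 81.98 + origin terminal 757.26 + freight 8037.55 + insurance 526.78 + destination terminal 677.92 + brokerage 404.67 + delivery 1659.62 + duty 3474.37 = 16306.91
Landed cost = invoice 57848.76 + 16306.91 = 74155.67

Total landed cost: AUD 74155.67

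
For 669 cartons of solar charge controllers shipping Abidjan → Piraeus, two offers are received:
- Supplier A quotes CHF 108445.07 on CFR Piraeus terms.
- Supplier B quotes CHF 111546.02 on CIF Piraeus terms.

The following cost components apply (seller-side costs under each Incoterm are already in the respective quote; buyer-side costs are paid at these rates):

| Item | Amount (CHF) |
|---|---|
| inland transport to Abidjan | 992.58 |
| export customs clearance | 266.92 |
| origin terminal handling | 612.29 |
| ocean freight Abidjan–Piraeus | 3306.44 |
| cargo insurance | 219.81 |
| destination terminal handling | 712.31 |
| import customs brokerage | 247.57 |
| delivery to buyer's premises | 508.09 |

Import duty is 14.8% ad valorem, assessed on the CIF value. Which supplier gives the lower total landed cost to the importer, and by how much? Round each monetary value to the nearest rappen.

Supplier A (CFR):
CIF value = CFR price + insurance = 108445.07 + 219.81 = 108664.88
Import duty = 108664.88 × 14.8% = 16082.40
Buyer bears (A): 219.81 + 712.31 + 247.57 + 508.09 = 1687.78
Landed cost (A) = invoice 108445.07 + 1687.78 + duty 16082.40 = 126215.25
Supplier B (CIF):
The CIF price already equals the CIF value: 111546.02
Import duty = 111546.02 × 14.8% = 16508.81
Buyer bears (B): 712.31 + 247.57 + 508.09 = 1467.97
Landed cost (B) = invoice 111546.02 + 1467.97 + duty 16508.81 = 129522.80
Difference = |126215.25 − 129522.80| = 3307.55

Supplier A is cheaper by CHF 3307.55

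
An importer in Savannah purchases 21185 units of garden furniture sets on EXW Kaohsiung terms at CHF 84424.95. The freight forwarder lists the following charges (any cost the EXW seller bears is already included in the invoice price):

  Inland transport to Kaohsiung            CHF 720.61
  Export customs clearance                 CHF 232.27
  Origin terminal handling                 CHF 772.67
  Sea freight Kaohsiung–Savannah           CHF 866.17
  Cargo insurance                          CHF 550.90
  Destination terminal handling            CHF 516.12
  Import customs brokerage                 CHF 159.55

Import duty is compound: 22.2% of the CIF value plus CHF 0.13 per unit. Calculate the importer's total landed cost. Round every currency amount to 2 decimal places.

Total landed cost: CHF 110437.29

EXW: the seller makes goods available at their premises; the buyer bears all onward costs.
CIF value = EXW price + inland to port + export clearance + origin terminal + freight + insurance = 84424.95 + 720.61 + 232.27 + 772.67 + 866.17 + 550.90 = 87567.57
Ad valorem component: 87567.57 × 22.2% = 19440.00
Specific component: 21185 × 0.13 = 2754.05
Import duty = 19440.00 + 2754.05 = 22194.05
Buyer bears: inland to port 720.61 + export clearance 232.27 + origin terminal 772.67 + freight 866.17 + insurance 550.90 + destination terminal 516.12 + brokerage 159.55 + duty 22194.05 = 26012.34
Landed cost = invoice 84424.95 + 26012.34 = 110437.29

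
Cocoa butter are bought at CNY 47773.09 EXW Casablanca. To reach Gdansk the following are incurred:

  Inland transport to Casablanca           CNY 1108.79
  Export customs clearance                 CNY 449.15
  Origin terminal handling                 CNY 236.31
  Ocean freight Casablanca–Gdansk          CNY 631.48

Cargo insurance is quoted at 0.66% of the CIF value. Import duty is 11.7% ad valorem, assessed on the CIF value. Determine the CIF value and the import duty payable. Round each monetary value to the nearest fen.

CIF value: CNY 50532.33; import duty: CNY 5912.28

Let C be the CIF value. C = EXW price + pre-shipment costs + freight + 0.66% × C
C − 0.66% × C = 47773.09 + 1108.79 + 449.15 + 236.31 + 631.48
0.9934 × C = 50198.82
C = 50198.82 / 0.9934 = 50532.33
Insurance premium = 0.66% × 50532.33 = 333.51
Import duty = 50532.33 × 11.7% = 5912.28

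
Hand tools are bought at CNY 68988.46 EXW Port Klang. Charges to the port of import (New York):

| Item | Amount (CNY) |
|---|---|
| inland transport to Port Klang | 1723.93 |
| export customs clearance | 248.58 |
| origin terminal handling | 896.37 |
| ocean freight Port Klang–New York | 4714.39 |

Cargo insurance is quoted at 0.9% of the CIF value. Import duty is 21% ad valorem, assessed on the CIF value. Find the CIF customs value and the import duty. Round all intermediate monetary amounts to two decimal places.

CIF value: CNY 77267.13; import duty: CNY 16226.10

Let C be the CIF value. C = EXW price + pre-shipment costs + freight + 0.9% × C
C − 0.9% × C = 68988.46 + 1723.93 + 248.58 + 896.37 + 4714.39
0.991 × C = 76571.73
C = 76571.73 / 0.991 = 77267.13
Insurance premium = 0.9% × 77267.13 = 695.40
Import duty = 77267.13 × 21% = 16226.10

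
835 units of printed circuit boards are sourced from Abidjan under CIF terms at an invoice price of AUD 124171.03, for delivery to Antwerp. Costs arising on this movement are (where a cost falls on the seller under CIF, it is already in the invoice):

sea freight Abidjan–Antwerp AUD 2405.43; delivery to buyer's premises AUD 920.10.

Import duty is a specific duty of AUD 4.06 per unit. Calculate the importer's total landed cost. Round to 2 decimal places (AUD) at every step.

CIF: the seller pays costs through ocean freight and marine insurance to the destination port.
Already in the invoice (seller's account under CIF): freight — exclude.
The CIF price already equals the CIF value: 124171.03
Import duty = 835 × 4.06 = 3390.10
Buyer bears: delivery 920.10 + duty 3390.10 = 4310.20
Landed cost = invoice 124171.03 + 4310.20 = 128481.23

Total landed cost: AUD 128481.23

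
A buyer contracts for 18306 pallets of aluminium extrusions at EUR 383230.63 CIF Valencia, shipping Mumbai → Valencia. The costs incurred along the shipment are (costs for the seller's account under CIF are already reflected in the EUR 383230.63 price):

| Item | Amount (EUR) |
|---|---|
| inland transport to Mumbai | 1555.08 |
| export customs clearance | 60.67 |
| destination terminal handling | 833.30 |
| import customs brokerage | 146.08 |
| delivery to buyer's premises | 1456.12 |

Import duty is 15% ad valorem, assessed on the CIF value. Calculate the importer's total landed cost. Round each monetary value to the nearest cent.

CIF: the seller pays costs through ocean freight and marine insurance to the destination port.
Already in the invoice (seller's account under CIF): inland to port, export clearance — exclude.
The CIF price already equals the CIF value: 383230.63
Import duty = 383230.63 × 15% = 57484.59
Buyer bears: destination terminal 833.30 + brokerage 146.08 + delivery 1456.12 + duty 57484.59 = 59920.09
Landed cost = invoice 383230.63 + 59920.09 = 443150.72

Total landed cost: EUR 443150.72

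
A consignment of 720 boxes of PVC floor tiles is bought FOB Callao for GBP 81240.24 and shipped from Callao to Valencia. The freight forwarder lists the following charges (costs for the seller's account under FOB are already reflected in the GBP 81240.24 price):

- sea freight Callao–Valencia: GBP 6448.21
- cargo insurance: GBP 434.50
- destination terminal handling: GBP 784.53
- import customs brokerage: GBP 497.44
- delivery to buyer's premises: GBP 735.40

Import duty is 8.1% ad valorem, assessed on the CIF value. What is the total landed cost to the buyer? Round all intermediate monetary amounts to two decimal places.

Total landed cost: GBP 97278.28

FOB: the seller bears costs until goods are on board at the origin port; the buyer bears freight, insurance and all costs thereafter.
CIF value = FOB price + freight + insurance = 81240.24 + 6448.21 + 434.50 = 88122.95
Import duty = 88122.95 × 8.1% = 7137.96
Buyer bears: freight 6448.21 + insurance 434.50 + destination terminal 784.53 + brokerage 497.44 + delivery 735.40 + duty 7137.96 = 16038.04
Landed cost = invoice 81240.24 + 16038.04 = 97278.28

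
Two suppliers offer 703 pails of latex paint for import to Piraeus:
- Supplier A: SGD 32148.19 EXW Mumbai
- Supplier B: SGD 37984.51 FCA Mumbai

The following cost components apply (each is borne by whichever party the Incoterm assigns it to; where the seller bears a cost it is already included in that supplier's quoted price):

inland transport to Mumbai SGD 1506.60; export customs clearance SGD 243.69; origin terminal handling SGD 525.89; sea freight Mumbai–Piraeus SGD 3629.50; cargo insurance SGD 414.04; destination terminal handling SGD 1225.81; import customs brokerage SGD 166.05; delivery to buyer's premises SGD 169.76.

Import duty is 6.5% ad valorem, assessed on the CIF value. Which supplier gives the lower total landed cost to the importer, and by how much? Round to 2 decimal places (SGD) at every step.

Supplier A is cheaper by SGD 4351.63

Supplier A (EXW):
CIF value = EXW price + inland to port + export clearance + origin terminal + freight + insurance = 32148.19 + 1506.60 + 243.69 + 525.89 + 3629.50 + 414.04 = 38467.91
Import duty = 38467.91 × 6.5% = 2500.41
Buyer bears (A): 1506.60 + 243.69 + 525.89 + 3629.50 + 414.04 + 1225.81 + 166.05 + 169.76 = 7881.34
Landed cost (A) = invoice 32148.19 + 7881.34 + duty 2500.41 = 42529.94
Supplier B (FCA):
CIF value = FCA price + origin terminal + freight + insurance = 37984.51 + 525.89 + 3629.50 + 414.04 = 42553.94
Import duty = 42553.94 × 6.5% = 2766.01
Buyer bears (B): 525.89 + 3629.50 + 414.04 + 1225.81 + 166.05 + 169.76 = 6131.05
Landed cost (B) = invoice 37984.51 + 6131.05 + duty 2766.01 = 46881.57
Difference = |42529.94 − 46881.57| = 4351.63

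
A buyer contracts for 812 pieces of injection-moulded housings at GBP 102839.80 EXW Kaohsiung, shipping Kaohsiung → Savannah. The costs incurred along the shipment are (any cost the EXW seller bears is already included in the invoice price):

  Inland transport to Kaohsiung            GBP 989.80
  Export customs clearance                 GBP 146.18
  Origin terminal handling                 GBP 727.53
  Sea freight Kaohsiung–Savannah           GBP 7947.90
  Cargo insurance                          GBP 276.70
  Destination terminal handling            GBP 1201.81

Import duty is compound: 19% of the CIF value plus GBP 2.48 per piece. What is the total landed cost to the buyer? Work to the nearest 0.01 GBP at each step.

Total landed cost: GBP 137599.78

EXW: the seller makes goods available at their premises; the buyer bears all onward costs.
CIF value = EXW price + inland to port + export clearance + origin terminal + freight + insurance = 102839.80 + 989.80 + 146.18 + 727.53 + 7947.90 + 276.70 = 112927.91
Ad valorem component: 112927.91 × 19% = 21456.30
Specific component: 812 × 2.48 = 2013.76
Import duty = 21456.30 + 2013.76 = 23470.06
Buyer bears: inland to port 989.80 + export clearance 146.18 + origin terminal 727.53 + freight 7947.90 + insurance 276.70 + destination terminal 1201.81 + duty 23470.06 = 34759.98
Landed cost = invoice 102839.80 + 34759.98 = 137599.78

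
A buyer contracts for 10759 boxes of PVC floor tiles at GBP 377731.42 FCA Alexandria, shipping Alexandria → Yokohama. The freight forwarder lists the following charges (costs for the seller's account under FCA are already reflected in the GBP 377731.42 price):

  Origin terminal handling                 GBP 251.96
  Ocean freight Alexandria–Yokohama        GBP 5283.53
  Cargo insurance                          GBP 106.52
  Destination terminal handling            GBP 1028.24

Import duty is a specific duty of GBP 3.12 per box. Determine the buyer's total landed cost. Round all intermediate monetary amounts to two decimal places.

Total landed cost: GBP 417969.75

FCA: the seller delivers export-cleared goods to the carrier; the buyer bears costs from that point.
CIF value = FCA price + origin terminal + freight + insurance = 377731.42 + 251.96 + 5283.53 + 106.52 = 383373.43
Import duty = 10759 × 3.12 = 33568.08
Buyer bears: origin terminal 251.96 + freight 5283.53 + insurance 106.52 + destination terminal 1028.24 + duty 33568.08 = 40238.33
Landed cost = invoice 377731.42 + 40238.33 = 417969.75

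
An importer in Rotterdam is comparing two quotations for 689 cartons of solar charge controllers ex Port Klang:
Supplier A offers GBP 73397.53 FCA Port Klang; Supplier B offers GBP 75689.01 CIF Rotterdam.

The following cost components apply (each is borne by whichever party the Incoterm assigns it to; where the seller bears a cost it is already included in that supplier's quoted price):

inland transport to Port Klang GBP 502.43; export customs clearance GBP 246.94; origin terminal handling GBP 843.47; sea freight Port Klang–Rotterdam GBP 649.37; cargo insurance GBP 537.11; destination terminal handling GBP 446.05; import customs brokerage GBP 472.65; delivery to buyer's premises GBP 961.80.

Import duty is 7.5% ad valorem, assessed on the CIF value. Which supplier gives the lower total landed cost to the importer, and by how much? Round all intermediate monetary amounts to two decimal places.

Supplier A (FCA):
CIF value = FCA price + origin terminal + freight + insurance = 73397.53 + 843.47 + 649.37 + 537.11 = 75427.48
Import duty = 75427.48 × 7.5% = 5657.06
Buyer bears (A): 843.47 + 649.37 + 537.11 + 446.05 + 472.65 + 961.80 = 3910.45
Landed cost (A) = invoice 73397.53 + 3910.45 + duty 5657.06 = 82965.04
Supplier B (CIF):
The CIF price already equals the CIF value: 75689.01
Import duty = 75689.01 × 7.5% = 5676.68
Buyer bears (B): 446.05 + 472.65 + 961.80 = 1880.50
Landed cost (B) = invoice 75689.01 + 1880.50 + duty 5676.68 = 83246.19
Difference = |82965.04 − 83246.19| = 281.15

Supplier A is cheaper by GBP 281.15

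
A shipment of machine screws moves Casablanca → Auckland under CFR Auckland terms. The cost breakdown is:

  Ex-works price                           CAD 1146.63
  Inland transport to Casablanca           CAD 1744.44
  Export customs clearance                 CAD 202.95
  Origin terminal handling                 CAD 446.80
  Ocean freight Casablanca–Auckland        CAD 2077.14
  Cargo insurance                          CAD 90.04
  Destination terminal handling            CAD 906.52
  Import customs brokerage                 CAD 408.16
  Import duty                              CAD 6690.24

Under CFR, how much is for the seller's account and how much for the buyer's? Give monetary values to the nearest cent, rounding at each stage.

CFR: the seller pays costs through ocean freight to the destination port, but not insurance.
Seller's account: goods 1146.63 + inland to port 1744.44 + export clearance 202.95 + origin terminal 446.80 + freight 2077.14 = 5617.96
Buyer's account: insurance 90.04 + destination terminal 906.52 + brokerage 408.16 + duty 6690.24 = 8094.96

Seller: CAD 5617.96; buyer: CAD 8094.96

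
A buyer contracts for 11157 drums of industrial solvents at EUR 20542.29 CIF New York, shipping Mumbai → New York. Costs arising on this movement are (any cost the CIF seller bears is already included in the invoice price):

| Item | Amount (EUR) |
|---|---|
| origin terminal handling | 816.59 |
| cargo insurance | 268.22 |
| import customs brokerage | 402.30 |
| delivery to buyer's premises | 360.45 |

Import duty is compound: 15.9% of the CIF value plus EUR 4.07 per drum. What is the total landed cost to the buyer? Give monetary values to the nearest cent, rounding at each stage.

Total landed cost: EUR 69980.25

CIF: the seller pays costs through ocean freight and marine insurance to the destination port.
Already in the invoice (seller's account under CIF): origin terminal, insurance — exclude.
The CIF price already equals the CIF value: 20542.29
Ad valorem component: 20542.29 × 15.9% = 3266.22
Specific component: 11157 × 4.07 = 45408.99
Import duty = 3266.22 + 45408.99 = 48675.21
Buyer bears: brokerage 402.30 + delivery 360.45 + duty 48675.21 = 49437.96
Landed cost = invoice 20542.29 + 49437.96 = 69980.25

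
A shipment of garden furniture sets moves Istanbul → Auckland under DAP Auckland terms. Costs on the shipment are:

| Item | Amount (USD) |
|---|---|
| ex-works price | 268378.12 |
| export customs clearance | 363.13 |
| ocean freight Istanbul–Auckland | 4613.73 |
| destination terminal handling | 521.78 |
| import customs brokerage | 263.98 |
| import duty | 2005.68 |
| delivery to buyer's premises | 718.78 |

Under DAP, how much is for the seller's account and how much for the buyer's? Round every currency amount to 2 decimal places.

Seller: USD 274595.54; buyer: USD 2269.66

DAP: the seller bears all costs to the named destination except import duty and clearance.
Seller's account: goods 268378.12 + export clearance 363.13 + freight 4613.73 + destination terminal 521.78 + delivery 718.78 = 274595.54
Buyer's account: brokerage 263.98 + duty 2005.68 = 2269.66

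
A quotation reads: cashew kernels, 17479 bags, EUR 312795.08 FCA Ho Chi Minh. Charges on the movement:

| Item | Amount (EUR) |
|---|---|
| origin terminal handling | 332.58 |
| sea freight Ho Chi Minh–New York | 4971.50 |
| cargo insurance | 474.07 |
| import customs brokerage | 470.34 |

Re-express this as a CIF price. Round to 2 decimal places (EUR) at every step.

Not relevant to the conversion: brokerage — on the buyer under both terms; not part of either seller's price.
From FCA to CIF, the seller additionally bears: origin terminal, freight, insurance.
CIF price = 312795.08 + 332.58 + 4971.50 + 474.07 = 318573.23

CIF price: EUR 318573.23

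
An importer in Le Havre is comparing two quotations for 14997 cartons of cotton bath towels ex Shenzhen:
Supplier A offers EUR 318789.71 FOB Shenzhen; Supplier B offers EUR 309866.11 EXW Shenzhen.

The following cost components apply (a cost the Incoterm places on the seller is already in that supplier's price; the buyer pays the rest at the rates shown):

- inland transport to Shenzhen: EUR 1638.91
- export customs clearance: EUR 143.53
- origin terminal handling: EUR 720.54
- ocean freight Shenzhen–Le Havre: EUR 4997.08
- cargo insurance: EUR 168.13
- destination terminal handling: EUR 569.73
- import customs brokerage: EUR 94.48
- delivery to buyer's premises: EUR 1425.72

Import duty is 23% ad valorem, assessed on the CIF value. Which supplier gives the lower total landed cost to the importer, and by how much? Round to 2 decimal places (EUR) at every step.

Supplier A (FOB):
CIF value = FOB price + freight + insurance = 318789.71 + 4997.08 + 168.13 = 323954.92
Import duty = 323954.92 × 23% = 74509.63
Buyer bears (A): 4997.08 + 168.13 + 569.73 + 94.48 + 1425.72 = 7255.14
Landed cost (A) = invoice 318789.71 + 7255.14 + duty 74509.63 = 400554.48
Supplier B (EXW):
CIF value = EXW price + inland to port + export clearance + origin terminal + freight + insurance = 309866.11 + 1638.91 + 143.53 + 720.54 + 4997.08 + 168.13 = 317534.30
Import duty = 317534.30 × 23% = 73032.89
Buyer bears (B): 1638.91 + 143.53 + 720.54 + 4997.08 + 168.13 + 569.73 + 94.48 + 1425.72 = 9758.12
Landed cost (B) = invoice 309866.11 + 9758.12 + duty 73032.89 = 392657.12
Difference = |400554.48 − 392657.12| = 7897.36

Supplier B is cheaper by EUR 7897.36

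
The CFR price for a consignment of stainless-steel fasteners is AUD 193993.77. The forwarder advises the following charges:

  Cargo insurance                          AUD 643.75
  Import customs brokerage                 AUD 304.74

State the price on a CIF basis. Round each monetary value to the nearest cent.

CIF price: AUD 194637.52

Not relevant to the conversion: brokerage — on the buyer under both terms; not part of either seller's price.
From CFR to CIF, the seller additionally bears: insurance.
CIF price = 193993.77 + 643.75 = 194637.52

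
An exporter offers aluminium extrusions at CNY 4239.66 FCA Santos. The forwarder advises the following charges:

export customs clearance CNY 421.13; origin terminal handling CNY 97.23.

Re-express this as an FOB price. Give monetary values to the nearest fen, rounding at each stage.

Not relevant to the conversion: export clearance — on the seller under both FCA and FOB; already in the FCA price and stays in the FOB price.
From FCA to FOB, the seller additionally bears: origin terminal.
FOB price = 4239.66 + 97.23 = 4336.89

FOB price: CNY 4336.89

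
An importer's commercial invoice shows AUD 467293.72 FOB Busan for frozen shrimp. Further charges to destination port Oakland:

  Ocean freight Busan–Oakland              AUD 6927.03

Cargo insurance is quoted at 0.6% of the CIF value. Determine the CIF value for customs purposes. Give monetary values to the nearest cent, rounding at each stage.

Let C be the CIF value. C = FOB price + freight + 0.6% × C
C − 0.6% × C = 467293.72 + 6927.03
0.994 × C = 474220.75
C = 474220.75 / 0.994 = 477083.25
Insurance premium = 0.6% × 477083.25 = 2862.50

CIF value: AUD 477083.25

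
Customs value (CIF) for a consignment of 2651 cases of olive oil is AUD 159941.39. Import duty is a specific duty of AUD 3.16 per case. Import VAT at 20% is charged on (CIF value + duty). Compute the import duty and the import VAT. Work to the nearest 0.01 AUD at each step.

Import duty = 2651 × 3.16 = 8377.16
VAT base = CIF + duty = 159941.39 + 8377.16 = 168318.55
Import VAT = 168318.55 × 20% = 33663.71

Import duty: AUD 8377.16; import VAT: AUD 33663.71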